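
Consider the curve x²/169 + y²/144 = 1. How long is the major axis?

26

Center (0, 0). The larger denominator 169 sits under the x-term, so the major axis is horizontal; a² = 169, b² = 144.
a² = 169 so a = 13; the major axis has length 2a = 26.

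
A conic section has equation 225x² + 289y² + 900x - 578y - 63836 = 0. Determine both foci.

(-10, 1) and (6, 1)

Group the x- and y-terms: 225(x² + 4x) + 289(y² - 2y) = 63836
225(x + 2)² + 289(y - 1)² = 63836 + 900 + 289 = 65025
Divide by 65025: (x + 2)²/289 + (y - 1)²/225 = 1
Ellipse, center (-2, 1), major axis horizontal; a² = 289, b² = 225.
c² = a² - b² = 289 - 225 = 64, so c = 8.
Foci lie on the horizontal axis through the center: (h ± c, k).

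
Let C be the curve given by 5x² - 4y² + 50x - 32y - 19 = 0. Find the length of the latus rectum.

10

Collect terms: 5(x² + 10x) -4(y² + 8y) = 19
5(x + 5)² -4(y + 4)² = 19 + 125 - 64 = 80
Dividing both sides by 80: (x + 5)²/16 - (y + 4)²/20 = 1
Hyperbola, center (-5, -4), transverse axis horizontal; a² = 16, b² = 20.
Latus rectum length = 2b²/a = 2·20/4 = 10.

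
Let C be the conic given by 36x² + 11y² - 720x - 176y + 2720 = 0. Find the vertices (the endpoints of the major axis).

Rearranging, 36(x² - 20x) + 11(y² - 16y) = -2720.
36(x - 10)² + 11(y - 8)² = -2720 + 3600 + 704 = 1584
Divide through by 1584 to get (x - 10)²/44 + (y - 8)²/144 = 1.
Ellipse, center (10, 8), major axis vertical; a² = 144, b² = 44.
a = 12. Vertices at (h, k ± a).

(10, -4) and (10, 20)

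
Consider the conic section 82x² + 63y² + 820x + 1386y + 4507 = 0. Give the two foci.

(-5, -11 - √19) and (-5, -11 + √19)

Group: 82(x² + 10x) + 63(y² + 22y) = -4507
82(x + 5)² + 63(y + 11)² = -4507 + 2050 + 7623 = 5166
Dividing both sides by 5166: (x + 5)²/63 + (y + 11)²/82 = 1
Ellipse, center (-5, -11), major axis vertical; a² = 82, b² = 63.
c² = a² - b² = 82 - 63 = 19, so c = √19.
Foci lie on the vertical axis through the center: (h, k ± c).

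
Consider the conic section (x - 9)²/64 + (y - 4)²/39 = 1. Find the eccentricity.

Center (9, 4). The larger denominator 64 sits under the x-term, so the major axis is horizontal; a² = 64, b² = 39.
c² = a² - b² = 25, so c = 5.
e = c/a = 5/8.

e = 5/8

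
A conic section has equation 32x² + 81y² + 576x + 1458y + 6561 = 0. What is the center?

(-9, -9)

Rearranging, 32(x² + 18x) + 81(y² + 18y) = -6561.
Complete the square in x and y: 32(x + 9)² + 81(y + 9)² = -6561 + 2592 + 6561 = 2592
Divide by 2592: (x + 9)²/81 + (y + 9)²/32 = 1
Ellipse with center (-9, -9).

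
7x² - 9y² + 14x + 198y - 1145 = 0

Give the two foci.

(-5, 11) and (3, 11)

Group: 7(x² + 2x) -9(y² - 22y) = 1145
Complete the square: 7(x + 1)² -9(y - 11)² = 1145 + 7 - 1089 = 63
Divide by 63: (x + 1)²/9 - (y - 11)²/7 = 1
Hyperbola, center (-1, 11), transverse axis horizontal; a² = 9, b² = 7.
c² = a² + b² = 9 + 7 = 16, so c = 4.
Foci lie on the horizontal axis through the center: (h ± c, k).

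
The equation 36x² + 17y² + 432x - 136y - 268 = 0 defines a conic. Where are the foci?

(-6, 4 - √57) and (-6, 4 + √57)

36(x² + 12x) + 17(y² - 8y) = 268
Complete the square: 36(x + 6)² + 17(y - 4)² = 268 + 1296 + 272 = 1836
Divide by 1836: (x + 6)²/51 + (y - 4)²/108 = 1
Ellipse, center (-6, 4), major axis vertical; a² = 108, b² = 51.
c² = a² - b² = 108 - 51 = 57, so c = √57.
Foci lie on the vertical axis through the center: (h, k ± c).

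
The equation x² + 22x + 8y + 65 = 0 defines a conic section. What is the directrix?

Only x is squared. Complete the square in x: (x + 11)² = -8(y - 7).
Vertex (-11, 7); 4p = -8 so p = -2. Opens down.
Directrix is the horizontal line y = k − p = 7 − (-2) = 9.

y = 9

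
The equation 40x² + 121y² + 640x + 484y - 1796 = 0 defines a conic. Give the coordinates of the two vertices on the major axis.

Group: 40(x² + 16x) + 121(y² + 4y) = 1796
40(x + 8)² + 121(y + 2)² = 1796 + 2560 + 484 = 4840
Dividing both sides by 4840: (x + 8)²/121 + (y + 2)²/40 = 1
Ellipse, center (-8, -2), major axis horizontal; a² = 121, b² = 40.
a = 11. Vertices at (h ± a, k).

(-19, -2) and (3, -2)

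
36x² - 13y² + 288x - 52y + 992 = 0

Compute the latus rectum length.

36(x² + 8x) -13(y² + 4y) = -992
Complete the square in x and y: 36(x + 4)² -13(y + 2)² = -992 + 576 - 52 = -468
Divide by -468: (y + 2)²/36 - (x + 4)²/13 = 1
Hyperbola, center (-4, -2), transverse axis vertical; a² = 36, b² = 13.
Latus rectum length = 2b²/a = 2·13/6 = 13/3.

13/3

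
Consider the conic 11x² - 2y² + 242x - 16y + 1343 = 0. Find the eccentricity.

e = √143/11

Group: 11(x² + 22x) -2(y² + 8y) = -1343
Complete the square: 11(x + 11)² -2(y + 4)² = -1343 + 1331 - 32 = -44
Dividing both sides by -44: (y + 4)²/22 - (x + 11)²/4 = 1
Hyperbola, center (-11, -4), transverse axis vertical; a² = 22, b² = 4.
c² = a² + b² = 26, so c = √26.
e = c/a = √26/√22 = √143/11.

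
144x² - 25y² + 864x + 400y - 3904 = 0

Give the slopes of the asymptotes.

12/5 and -12/5

144(x² + 6x) -25(y² - 16y) = 3904
144(x + 3)² -25(y - 8)² = 3904 + 1296 - 1600 = 3600
Divide through by 3600 to get (x + 3)²/25 - (y - 8)²/144 = 1.
Hyperbola, center (-3, 8), transverse axis horizontal; a² = 25, b² = 144.
For a horizontal hyperbola the asymptotes have slope ±b/a.
Here that is ±12/5.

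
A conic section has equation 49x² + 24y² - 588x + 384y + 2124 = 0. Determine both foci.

Collect terms: 49(x² - 12x) + 24(y² + 16y) = -2124
49(x - 6)² + 24(y + 8)² = -2124 + 1764 + 1536 = 1176
Divide by 1176: (x - 6)²/24 + (y + 8)²/49 = 1
Ellipse, center (6, -8), major axis vertical; a² = 49, b² = 24.
c² = a² - b² = 49 - 24 = 25, so c = 5.
Foci lie on the vertical axis through the center: (h, k ± c).

(6, -13) and (6, -3)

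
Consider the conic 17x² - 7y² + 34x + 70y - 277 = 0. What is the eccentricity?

e = 2√42/7

Group the x- and y-terms: 17(x² + 2x) -7(y² - 10y) = 277
Complete the square: 17(x + 1)² -7(y - 5)² = 277 + 17 - 175 = 119
Divide through by 119 to get (x + 1)²/7 - (y - 5)²/17 = 1.
Hyperbola, center (-1, 5), transverse axis horizontal; a² = 7, b² = 17.
c² = a² + b² = 24, so c = 2√6.
e = c/a = 2√6/√7 = 2√42/7.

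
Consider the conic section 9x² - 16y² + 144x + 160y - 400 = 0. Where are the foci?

Collect terms: 9(x² + 16x) -16(y² - 10y) = 400
Complete the square: 9(x + 8)² -16(y - 5)² = 400 + 576 - 400 = 576
Divide by 576: (x + 8)²/64 - (y - 5)²/36 = 1
Hyperbola, center (-8, 5), transverse axis horizontal; a² = 64, b² = 36.
c² = a² + b² = 64 + 36 = 100, so c = 10.
Foci lie on the horizontal axis through the center: (h ± c, k).

(-18, 5) and (2, 5)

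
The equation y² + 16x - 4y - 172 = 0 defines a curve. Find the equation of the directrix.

x = 15

Only y is squared. Complete the square in y: (y - 2)² = -16(x - 11).
Vertex (11, 2); 4p = -16 so p = -4. Opens left.
Directrix is the vertical line x = h − p = 11 − (-4) = 15.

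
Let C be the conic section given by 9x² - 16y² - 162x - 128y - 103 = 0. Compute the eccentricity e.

e = 5/4

Group: 9(x² - 18x) -16(y² + 8y) = 103
Complete the square in x and y: 9(x - 9)² -16(y + 4)² = 103 + 729 - 256 = 576
Divide through by 576 to get (x - 9)²/64 - (y + 4)²/36 = 1.
Hyperbola, center (9, -4), transverse axis horizontal; a² = 64, b² = 36.
c² = a² + b² = 100, so c = 10.
e = c/a = 10/8 = 5/4.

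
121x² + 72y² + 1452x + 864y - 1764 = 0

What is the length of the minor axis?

Rearranging, 121(x² + 12x) + 72(y² + 12y) = 1764.
Complete the square in x and y: 121(x + 6)² + 72(y + 6)² = 1764 + 4356 + 2592 = 8712
Dividing both sides by 8712: (x + 6)²/72 + (y + 6)²/121 = 1
Ellipse, center (-6, -6), major axis vertical; a² = 121, b² = 72.
b² = 72 so b = 6√2; the minor axis has length 2b = 12√2.

12√2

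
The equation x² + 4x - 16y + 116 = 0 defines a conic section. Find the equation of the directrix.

Only x is squared. Complete the square in x: (x + 2)² = 16(y - 7).
Vertex (-2, 7); 4p = 16 so p = 4. Opens up.
Directrix is the horizontal line y = k − p = 7 − (4) = 3.

y = 3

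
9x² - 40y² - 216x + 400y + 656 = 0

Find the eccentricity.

e = 7/3

Collect terms: 9(x² - 24x) -40(y² - 10y) = -656
Completing the square gives 9(x - 12)² -40(y - 5)² = -656 + 1296 - 1000 = -360.
Divide through by -360 to get (y - 5)²/9 - (x - 12)²/40 = 1.
Hyperbola, center (12, 5), transverse axis vertical; a² = 9, b² = 40.
c² = a² + b² = 49, so c = 7.
e = c/a = 7/3.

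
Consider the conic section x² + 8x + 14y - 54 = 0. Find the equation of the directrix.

Only x is squared. Complete the square in x: (x + 4)² = -14(y - 5).
Vertex (-4, 5); 4p = -14 so p = -7/2. Opens down.
Directrix is the horizontal line y = k − p = 5 − (-7/2) = 17/2.

y = 17/2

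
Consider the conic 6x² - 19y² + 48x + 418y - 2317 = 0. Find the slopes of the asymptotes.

√114/19 and -√114/19

Collect terms: 6(x² + 8x) -19(y² - 22y) = 2317
6(x + 4)² -19(y - 11)² = 2317 + 96 - 2299 = 114
Divide by 114: (x + 4)²/19 - (y - 11)²/6 = 1
Hyperbola, center (-4, 11), transverse axis horizontal; a² = 19, b² = 6.
For a horizontal hyperbola the asymptotes have slope ±b/a.
Here that is ±√6/√19 = ±√114/19.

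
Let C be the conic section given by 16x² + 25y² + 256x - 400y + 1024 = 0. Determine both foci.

(-14, 8) and (-2, 8)

16(x² + 16x) + 25(y² - 16y) = -1024
Complete the square in x and y: 16(x + 8)² + 25(y - 8)² = -1024 + 1024 + 1600 = 1600
Divide by 1600: (x + 8)²/100 + (y - 8)²/64 = 1
Ellipse, center (-8, 8), major axis horizontal; a² = 100, b² = 64.
c² = a² - b² = 100 - 64 = 36, so c = 6.
Foci lie on the horizontal axis through the center: (h ± c, k).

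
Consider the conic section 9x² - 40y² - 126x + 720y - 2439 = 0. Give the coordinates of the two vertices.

Group: 9(x² - 14x) -40(y² - 18y) = 2439
Complete the square in x and y: 9(x - 7)² -40(y - 9)² = 2439 + 441 - 3240 = -360
Divide by -360: (y - 9)²/9 - (x - 7)²/40 = 1
Hyperbola, center (7, 9), transverse axis vertical; a² = 9, b² = 40.
a = 3. Vertices at (h, k ± a).

(7, 6) and (7, 12)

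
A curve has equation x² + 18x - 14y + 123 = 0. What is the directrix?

Only x is squared. Complete the square in x: (x + 9)² = 14(y - 3).
Vertex (-9, 3); 4p = 14 so p = 7/2. Opens up.
Directrix is the horizontal line y = k − p = 3 − (7/2) = -1/2.

y = -1/2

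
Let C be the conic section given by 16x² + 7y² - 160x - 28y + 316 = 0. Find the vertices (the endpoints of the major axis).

(5, -2) and (5, 6)

Rearranging, 16(x² - 10x) + 7(y² - 4y) = -316.
16(x - 5)² + 7(y - 2)² = -316 + 400 + 28 = 112
Divide by 112: (x - 5)²/7 + (y - 2)²/16 = 1
Ellipse, center (5, 2), major axis vertical; a² = 16, b² = 7.
a = 4. Vertices at (h, k ± a).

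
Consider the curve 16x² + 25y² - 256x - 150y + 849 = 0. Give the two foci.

(5, 3) and (11, 3)

Group: 16(x² - 16x) + 25(y² - 6y) = -849
Complete the square in x and y: 16(x - 8)² + 25(y - 3)² = -849 + 1024 + 225 = 400
Divide by 400: (x - 8)²/25 + (y - 3)²/16 = 1
Ellipse, center (8, 3), major axis horizontal; a² = 25, b² = 16.
c² = a² - b² = 25 - 16 = 9, so c = 3.
Foci lie on the horizontal axis through the center: (h ± c, k).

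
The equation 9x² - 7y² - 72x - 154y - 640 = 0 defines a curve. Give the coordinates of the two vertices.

Group: 9(x² - 8x) -7(y² + 22y) = 640
Complete the square: 9(x - 4)² -7(y + 11)² = 640 + 144 - 847 = -63
Divide through by -63 to get (y + 11)²/9 - (x - 4)²/7 = 1.
Hyperbola, center (4, -11), transverse axis vertical; a² = 9, b² = 7.
a = 3. Vertices at (h, k ± a).

(4, -14) and (4, -8)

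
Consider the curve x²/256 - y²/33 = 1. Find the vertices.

(-16, 0) and (16, 0)

Center (0, 0). The positive term is the x-term, so the transverse axis is horizontal; a² = 256, b² = 33.
a = 16. Vertices at (h ± a, k).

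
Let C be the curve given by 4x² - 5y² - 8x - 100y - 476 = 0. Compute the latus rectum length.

Collect terms: 4(x² - 2x) -5(y² + 20y) = 476
Completing the square gives 4(x - 1)² -5(y + 10)² = 476 + 4 - 500 = -20.
Dividing both sides by -20: (y + 10)²/4 - (x - 1)²/5 = 1
Hyperbola, center (1, -10), transverse axis vertical; a² = 4, b² = 5.
Latus rectum length = 2b²/a = 2·5/2 = 5.

5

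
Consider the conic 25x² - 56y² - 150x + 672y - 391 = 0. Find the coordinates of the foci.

Group: 25(x² - 6x) -56(y² - 12y) = 391
Complete the square: 25(x - 3)² -56(y - 6)² = 391 + 225 - 2016 = -1400
Divide by -1400: (y - 6)²/25 - (x - 3)²/56 = 1
Hyperbola, center (3, 6), transverse axis vertical; a² = 25, b² = 56.
c² = a² + b² = 25 + 56 = 81, so c = 9.
Foci lie on the vertical axis through the center: (h, k ± c).

(3, -3) and (3, 15)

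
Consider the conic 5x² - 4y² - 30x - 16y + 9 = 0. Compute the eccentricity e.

e = 3/2

5(x² - 6x) -4(y² + 4y) = -9
Completing the square gives 5(x - 3)² -4(y + 2)² = -9 + 45 - 16 = 20.
Divide through by 20 to get (x - 3)²/4 - (y + 2)²/5 = 1.
Hyperbola, center (3, -2), transverse axis horizontal; a² = 4, b² = 5.
c² = a² + b² = 9, so c = 3.
e = c/a = 3/2.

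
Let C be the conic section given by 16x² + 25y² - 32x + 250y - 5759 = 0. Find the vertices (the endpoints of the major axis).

Group: 16(x² - 2x) + 25(y² + 10y) = 5759
Completing the square gives 16(x - 1)² + 25(y + 5)² = 5759 + 16 + 625 = 6400.
Divide through by 6400 to get (x - 1)²/400 + (y + 5)²/256 = 1.
Ellipse, center (1, -5), major axis horizontal; a² = 400, b² = 256.
a = 20. Vertices at (h ± a, k).

(-19, -5) and (21, -5)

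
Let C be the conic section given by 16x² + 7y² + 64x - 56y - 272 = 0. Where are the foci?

(-2, -2) and (-2, 10)

Group: 16(x² + 4x) + 7(y² - 8y) = 272
Complete the square: 16(x + 2)² + 7(y - 4)² = 272 + 64 + 112 = 448
Divide through by 448 to get (x + 2)²/28 + (y - 4)²/64 = 1.
Ellipse, center (-2, 4), major axis vertical; a² = 64, b² = 28.
c² = a² - b² = 64 - 28 = 36, so c = 6.
Foci lie on the vertical axis through the center: (h, k ± c).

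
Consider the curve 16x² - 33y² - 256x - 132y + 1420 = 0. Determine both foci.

(8, -9) and (8, 5)

Group: 16(x² - 16x) -33(y² + 4y) = -1420
Complete the square: 16(x - 8)² -33(y + 2)² = -1420 + 1024 - 132 = -528
Dividing both sides by -528: (y + 2)²/16 - (x - 8)²/33 = 1
Hyperbola, center (8, -2), transverse axis vertical; a² = 16, b² = 33.
c² = a² + b² = 16 + 33 = 49, so c = 7.
Foci lie on the vertical axis through the center: (h, k ± c).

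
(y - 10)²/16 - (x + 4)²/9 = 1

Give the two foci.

Center (-4, 10). The positive term is the y-term, so the transverse axis is vertical; a² = 16, b² = 9.
c² = a² + b² = 16 + 9 = 25, so c = 5.
Foci lie on the vertical axis through the center: (h, k ± c).

(-4, 5) and (-4, 15)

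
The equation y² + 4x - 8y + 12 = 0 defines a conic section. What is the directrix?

x = 2

Only y is squared. Complete the square in y: (y - 4)² = -4(x - 1).
Vertex (1, 4); 4p = -4 so p = -1. Opens left.
Directrix is the vertical line x = h − p = 1 − (-1) = 2.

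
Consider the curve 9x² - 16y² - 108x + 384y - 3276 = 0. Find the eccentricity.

e = 5/4

Group the x- and y-terms: 9(x² - 12x) -16(y² - 24y) = 3276
Complete the square: 9(x - 6)² -16(y - 12)² = 3276 + 324 - 2304 = 1296
Divide by 1296: (x - 6)²/144 - (y - 12)²/81 = 1
Hyperbola, center (6, 12), transverse axis horizontal; a² = 144, b² = 81.
c² = a² + b² = 225, so c = 15.
e = c/a = 15/12 = 5/4.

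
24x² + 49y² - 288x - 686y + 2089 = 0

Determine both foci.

(1, 7) and (11, 7)

Group: 24(x² - 12x) + 49(y² - 14y) = -2089
Completing the square gives 24(x - 6)² + 49(y - 7)² = -2089 + 864 + 2401 = 1176.
Dividing both sides by 1176: (x - 6)²/49 + (y - 7)²/24 = 1
Ellipse, center (6, 7), major axis horizontal; a² = 49, b² = 24.
c² = a² - b² = 49 - 24 = 25, so c = 5.
Foci lie on the horizontal axis through the center: (h ± c, k).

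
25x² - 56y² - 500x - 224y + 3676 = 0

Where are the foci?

Group the x- and y-terms: 25(x² - 20x) -56(y² + 4y) = -3676
Completing the square gives 25(x - 10)² -56(y + 2)² = -3676 + 2500 - 224 = -1400.
Divide through by -1400 to get (y + 2)²/25 - (x - 10)²/56 = 1.
Hyperbola, center (10, -2), transverse axis vertical; a² = 25, b² = 56.
c² = a² + b² = 25 + 56 = 81, so c = 9.
Foci lie on the vertical axis through the center: (h, k ± c).

(10, -11) and (10, 7)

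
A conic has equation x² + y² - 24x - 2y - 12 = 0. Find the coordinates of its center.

Collect terms: (x² - 24x) + (y² - 2y) = 12
Complete the square: (x - 12)² + (y - 1)² = 12 + 144 + 1 = 157
So (x - 12)² + (y - 1)² = 157.
Circle centered at (12, 1) with r² = 157.

(12, 1)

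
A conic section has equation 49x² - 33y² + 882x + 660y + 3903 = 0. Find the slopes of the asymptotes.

7√33/33 and -7√33/33

49(x² + 18x) -33(y² - 20y) = -3903
Complete the square in x and y: 49(x + 9)² -33(y - 10)² = -3903 + 3969 - 3300 = -3234
Dividing both sides by -3234: (y - 10)²/98 - (x + 9)²/66 = 1
Hyperbola, center (-9, 10), transverse axis vertical; a² = 98, b² = 66.
For a vertical hyperbola the asymptotes have slope ±a/b.
Here that is ±7√2/√66 = ±7√33/33.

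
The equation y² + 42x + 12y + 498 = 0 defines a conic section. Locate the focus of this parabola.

Only y is squared. Complete the square in y: (y + 6)² = -42(x + 11).
Vertex (-11, -6); 4p = -42 so p = -21/2. Opens left.
Focus is p units from the vertex along the axis: (h + p, k).

(-43/2, -6)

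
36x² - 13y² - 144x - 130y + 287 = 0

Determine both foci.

36(x² - 4x) -13(y² + 10y) = -287
36(x - 2)² -13(y + 5)² = -287 + 144 - 325 = -468
Divide through by -468 to get (y + 5)²/36 - (x - 2)²/13 = 1.
Hyperbola, center (2, -5), transverse axis vertical; a² = 36, b² = 13.
c² = a² + b² = 36 + 13 = 49, so c = 7.
Foci lie on the vertical axis through the center: (h, k ± c).

(2, -12) and (2, 2)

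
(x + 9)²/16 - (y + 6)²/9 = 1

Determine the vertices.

(-13, -6) and (-5, -6)

Center (-9, -6). The positive term is the x-term, so the transverse axis is horizontal; a² = 16, b² = 9.
a = 4. Vertices at (h ± a, k).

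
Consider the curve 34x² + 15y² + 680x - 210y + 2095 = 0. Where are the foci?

Group: 34(x² + 20x) + 15(y² - 14y) = -2095
Complete the square: 34(x + 10)² + 15(y - 7)² = -2095 + 3400 + 735 = 2040
Dividing both sides by 2040: (x + 10)²/60 + (y - 7)²/136 = 1
Ellipse, center (-10, 7), major axis vertical; a² = 136, b² = 60.
c² = a² - b² = 136 - 60 = 76, so c = 2√19.
Foci lie on the vertical axis through the center: (h, k ± c).

(-10, 7 - 2√19) and (-10, 7 + 2√19)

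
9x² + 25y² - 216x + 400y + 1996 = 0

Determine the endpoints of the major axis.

Group the x- and y-terms: 9(x² - 24x) + 25(y² + 16y) = -1996
9(x - 12)² + 25(y + 8)² = -1996 + 1296 + 1600 = 900
Dividing both sides by 900: (x - 12)²/100 + (y + 8)²/36 = 1
Ellipse, center (12, -8), major axis horizontal; a² = 100, b² = 36.
a = 10. Vertices at (h ± a, k).

(2, -8) and (22, -8)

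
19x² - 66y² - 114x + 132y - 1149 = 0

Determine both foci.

(3 - √85, 1) and (3 + √85, 1)

Group: 19(x² - 6x) -66(y² - 2y) = 1149
19(x - 3)² -66(y - 1)² = 1149 + 171 - 66 = 1254
Divide by 1254: (x - 3)²/66 - (y - 1)²/19 = 1
Hyperbola, center (3, 1), transverse axis horizontal; a² = 66, b² = 19.
c² = a² + b² = 66 + 19 = 85, so c = √85.
Foci lie on the horizontal axis through the center: (h ± c, k).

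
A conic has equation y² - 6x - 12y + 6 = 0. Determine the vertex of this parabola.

(-5, 6)

Only y is squared. Complete the square in y: (y - 6)² = 6(x + 5).
Vertex (-5, 6); 4p = 6 so p = 3/2. Opens right.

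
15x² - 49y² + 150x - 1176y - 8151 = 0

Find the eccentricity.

Collect terms: 15(x² + 10x) -49(y² + 24y) = 8151
Complete the square: 15(x + 5)² -49(y + 12)² = 8151 + 375 - 7056 = 1470
Dividing both sides by 1470: (x + 5)²/98 - (y + 12)²/30 = 1
Hyperbola, center (-5, -12), transverse axis horizontal; a² = 98, b² = 30.
c² = a² + b² = 128, so c = 8√2.
e = c/a = 8√2/7√2 = 8/7.

e = 8/7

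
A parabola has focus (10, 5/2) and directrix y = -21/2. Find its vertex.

The vertex is the midpoint between the focus and the directrix along the axis of symmetry.
Axis is vertical (directrix is horizontal). Vertex y-coordinate = (5/2 + (-21/2))/2 = -4; x-coordinate = 10.

(10, -4)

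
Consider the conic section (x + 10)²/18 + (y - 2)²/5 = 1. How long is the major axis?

Center (-10, 2). The larger denominator 18 sits under the x-term, so the major axis is horizontal; a² = 18, b² = 5.
a² = 18 so a = 3√2; the major axis has length 2a = 6√2.

6√2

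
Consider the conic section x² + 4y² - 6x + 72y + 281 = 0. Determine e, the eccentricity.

e = √3/2

(x² - 6x) + 4(y² + 18y) = -281
Complete the square in x and y: (x - 3)² + 4(y + 9)² = -281 + 9 + 324 = 52
Dividing both sides by 52: (x - 3)²/52 + (y + 9)²/13 = 1
Ellipse, center (3, -9), major axis horizontal; a² = 52, b² = 13.
c² = a² - b² = 39, so c = √39.
e = c/a = √39/2√13 = √3/2.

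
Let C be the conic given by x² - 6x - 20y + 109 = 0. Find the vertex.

(3, 5)

Only x is squared. Complete the square in x: (x - 3)² = 20(y - 5).
Vertex (3, 5); 4p = 20 so p = 5. Opens up.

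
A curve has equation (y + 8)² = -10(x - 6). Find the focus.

(7/2, -8)

Vertex (6, -8); 4p = -10 so p = -5/2. Opens left.
Focus is p units from the vertex along the axis: (h + p, k).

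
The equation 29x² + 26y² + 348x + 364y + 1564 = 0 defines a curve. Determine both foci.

(-6, -7 - √3) and (-6, -7 + √3)

Group: 29(x² + 12x) + 26(y² + 14y) = -1564
Complete the square in x and y: 29(x + 6)² + 26(y + 7)² = -1564 + 1044 + 1274 = 754
Dividing both sides by 754: (x + 6)²/26 + (y + 7)²/29 = 1
Ellipse, center (-6, -7), major axis vertical; a² = 29, b² = 26.
c² = a² - b² = 29 - 26 = 3, so c = √3.
Foci lie on the vertical axis through the center: (h, k ± c).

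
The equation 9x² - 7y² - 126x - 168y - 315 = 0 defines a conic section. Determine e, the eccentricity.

9(x² - 14x) -7(y² + 24y) = 315
Completing the square gives 9(x - 7)² -7(y + 12)² = 315 + 441 - 1008 = -252.
Divide by -252: (y + 12)²/36 - (x - 7)²/28 = 1
Hyperbola, center (7, -12), transverse axis vertical; a² = 36, b² = 28.
c² = a² + b² = 64, so c = 8.
e = c/a = 8/6 = 4/3.

e = 4/3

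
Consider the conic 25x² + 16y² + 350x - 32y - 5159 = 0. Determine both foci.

(-7, -11) and (-7, 13)

Rearranging, 25(x² + 14x) + 16(y² - 2y) = 5159.
Complete the square: 25(x + 7)² + 16(y - 1)² = 5159 + 1225 + 16 = 6400
Divide through by 6400 to get (x + 7)²/256 + (y - 1)²/400 = 1.
Ellipse, center (-7, 1), major axis vertical; a² = 400, b² = 256.
c² = a² - b² = 400 - 256 = 144, so c = 12.
Foci lie on the vertical axis through the center: (h, k ± c).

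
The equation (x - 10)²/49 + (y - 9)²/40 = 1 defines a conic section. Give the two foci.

(7, 9) and (13, 9)

Center (10, 9). The larger denominator 49 sits under the x-term, so the major axis is horizontal; a² = 49, b² = 40.
c² = a² - b² = 49 - 40 = 9, so c = 3.
Foci lie on the horizontal axis through the center: (h ± c, k).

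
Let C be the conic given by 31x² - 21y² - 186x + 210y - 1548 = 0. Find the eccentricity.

e = 2√273/21

Rearranging, 31(x² - 6x) -21(y² - 10y) = 1548.
Complete the square: 31(x - 3)² -21(y - 5)² = 1548 + 279 - 525 = 1302
Divide by 1302: (x - 3)²/42 - (y - 5)²/62 = 1
Hyperbola, center (3, 5), transverse axis horizontal; a² = 42, b² = 62.
c² = a² + b² = 104, so c = 2√26.
e = c/a = 2√26/√42 = 2√273/21.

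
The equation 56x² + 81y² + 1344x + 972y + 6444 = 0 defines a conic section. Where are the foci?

56(x² + 24x) + 81(y² + 12y) = -6444
Complete the square in x and y: 56(x + 12)² + 81(y + 6)² = -6444 + 8064 + 2916 = 4536
Divide through by 4536 to get (x + 12)²/81 + (y + 6)²/56 = 1.
Ellipse, center (-12, -6), major axis horizontal; a² = 81, b² = 56.
c² = a² - b² = 81 - 56 = 25, so c = 5.
Foci lie on the horizontal axis through the center: (h ± c, k).

(-17, -6) and (-7, -6)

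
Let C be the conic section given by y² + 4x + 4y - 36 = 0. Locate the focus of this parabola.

(9, -2)

Only y is squared. Complete the square in y: (y + 2)² = -4(x - 10).
Vertex (10, -2); 4p = -4 so p = -1. Opens left.
Focus is p units from the vertex along the axis: (h + p, k).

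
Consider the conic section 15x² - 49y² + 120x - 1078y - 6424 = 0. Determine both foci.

Group: 15(x² + 8x) -49(y² + 22y) = 6424
15(x + 4)² -49(y + 11)² = 6424 + 240 - 5929 = 735
Divide through by 735 to get (x + 4)²/49 - (y + 11)²/15 = 1.
Hyperbola, center (-4, -11), transverse axis horizontal; a² = 49, b² = 15.
c² = a² + b² = 49 + 15 = 64, so c = 8.
Foci lie on the horizontal axis through the center: (h ± c, k).

(-12, -11) and (4, -11)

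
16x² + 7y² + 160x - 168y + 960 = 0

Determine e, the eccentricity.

16(x² + 10x) + 7(y² - 24y) = -960
16(x + 5)² + 7(y - 12)² = -960 + 400 + 1008 = 448
Divide through by 448 to get (x + 5)²/28 + (y - 12)²/64 = 1.
Ellipse, center (-5, 12), major axis vertical; a² = 64, b² = 28.
c² = a² - b² = 36, so c = 6.
e = c/a = 6/8 = 3/4.

e = 3/4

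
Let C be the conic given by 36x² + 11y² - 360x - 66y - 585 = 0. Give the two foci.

Rearranging, 36(x² - 10x) + 11(y² - 6y) = 585.
Completing the square gives 36(x - 5)² + 11(y - 3)² = 585 + 900 + 99 = 1584.
Divide through by 1584 to get (x - 5)²/44 + (y - 3)²/144 = 1.
Ellipse, center (5, 3), major axis vertical; a² = 144, b² = 44.
c² = a² - b² = 144 - 44 = 100, so c = 10.
Foci lie on the vertical axis through the center: (h, k ± c).

(5, -7) and (5, 13)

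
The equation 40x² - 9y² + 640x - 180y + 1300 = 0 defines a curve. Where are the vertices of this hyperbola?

Collect terms: 40(x² + 16x) -9(y² + 20y) = -1300
Complete the square in x and y: 40(x + 8)² -9(y + 10)² = -1300 + 2560 - 900 = 360
Dividing both sides by 360: (x + 8)²/9 - (y + 10)²/40 = 1
Hyperbola, center (-8, -10), transverse axis horizontal; a² = 9, b² = 40.
a = 3. Vertices at (h ± a, k).

(-11, -10) and (-5, -10)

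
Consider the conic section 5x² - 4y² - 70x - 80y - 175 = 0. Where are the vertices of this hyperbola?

Rearranging, 5(x² - 14x) -4(y² + 20y) = 175.
5(x - 7)² -4(y + 10)² = 175 + 245 - 400 = 20
Dividing both sides by 20: (x - 7)²/4 - (y + 10)²/5 = 1
Hyperbola, center (7, -10), transverse axis horizontal; a² = 4, b² = 5.
a = 2. Vertices at (h ± a, k).

(5, -10) and (9, -10)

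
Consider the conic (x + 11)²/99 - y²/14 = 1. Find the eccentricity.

Center (-11, 0). The positive term is the x-term, so the transverse axis is horizontal; a² = 99, b² = 14.
c² = a² + b² = 113, so c = √113.
e = c/a = √113/3√11 = √1243/33.

e = √1243/33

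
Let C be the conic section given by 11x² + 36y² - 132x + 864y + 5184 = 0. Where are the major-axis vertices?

Collect terms: 11(x² - 12x) + 36(y² + 24y) = -5184
Complete the square in x and y: 11(x - 6)² + 36(y + 12)² = -5184 + 396 + 5184 = 396
Dividing both sides by 396: (x - 6)²/36 + (y + 12)²/11 = 1
Ellipse, center (6, -12), major axis horizontal; a² = 36, b² = 11.
a = 6. Vertices at (h ± a, k).

(0, -12) and (12, -12)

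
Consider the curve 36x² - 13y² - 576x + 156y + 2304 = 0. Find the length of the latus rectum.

13/3

Rearranging, 36(x² - 16x) -13(y² - 12y) = -2304.
36(x - 8)² -13(y - 6)² = -2304 + 2304 - 468 = -468
Divide by -468: (y - 6)²/36 - (x - 8)²/13 = 1
Hyperbola, center (8, 6), transverse axis vertical; a² = 36, b² = 13.
Latus rectum length = 2b²/a = 2·13/6 = 13/3.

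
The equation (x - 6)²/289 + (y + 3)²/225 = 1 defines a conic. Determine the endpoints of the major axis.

Center (6, -3). The larger denominator 289 sits under the x-term, so the major axis is horizontal; a² = 289, b² = 225.
a = 17. Vertices at (h ± a, k).

(-11, -3) and (23, -3)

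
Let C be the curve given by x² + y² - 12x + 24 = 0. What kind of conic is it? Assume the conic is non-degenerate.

No xy term. Coefficients of x² and y² are A = 1, C = 1.
A = C (same sign) ⇒ circle.

circle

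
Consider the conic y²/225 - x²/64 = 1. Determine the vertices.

(0, -15) and (0, 15)

Center (0, 0). The positive term is the y-term, so the transverse axis is vertical; a² = 225, b² = 64.
a = 15. Vertices at (h, k ± a).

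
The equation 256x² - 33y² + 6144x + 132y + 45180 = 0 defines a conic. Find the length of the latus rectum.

Rearranging, 256(x² + 24x) -33(y² - 4y) = -45180.
Completing the square gives 256(x + 12)² -33(y - 2)² = -45180 + 36864 - 132 = -8448.
Divide by -8448: (y - 2)²/256 - (x + 12)²/33 = 1
Hyperbola, center (-12, 2), transverse axis vertical; a² = 256, b² = 33.
Latus rectum length = 2b²/a = 2·33/16 = 33/8.

33/8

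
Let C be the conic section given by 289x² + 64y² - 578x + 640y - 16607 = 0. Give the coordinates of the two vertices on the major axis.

(1, -22) and (1, 12)

Collect terms: 289(x² - 2x) + 64(y² + 10y) = 16607
Completing the square gives 289(x - 1)² + 64(y + 5)² = 16607 + 289 + 1600 = 18496.
Dividing both sides by 18496: (x - 1)²/64 + (y + 5)²/289 = 1
Ellipse, center (1, -5), major axis vertical; a² = 289, b² = 64.
a = 17. Vertices at (h, k ± a).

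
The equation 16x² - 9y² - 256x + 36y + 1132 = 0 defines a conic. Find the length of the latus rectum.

9/2

16(x² - 16x) -9(y² - 4y) = -1132
Completing the square gives 16(x - 8)² -9(y - 2)² = -1132 + 1024 - 36 = -144.
Dividing both sides by -144: (y - 2)²/16 - (x - 8)²/9 = 1
Hyperbola, center (8, 2), transverse axis vertical; a² = 16, b² = 9.
Latus rectum length = 2b²/a = 2·9/4 = 9/2.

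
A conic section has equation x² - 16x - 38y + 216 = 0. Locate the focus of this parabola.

(8, 27/2)

Only x is squared. Complete the square in x: (x - 8)² = 38(y - 4).
Vertex (8, 4); 4p = 38 so p = 19/2. Opens up.
Focus is p units from the vertex along the axis: (h, k + p).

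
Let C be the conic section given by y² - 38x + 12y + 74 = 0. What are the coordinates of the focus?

(21/2, -6)

Only y is squared. Complete the square in y: (y + 6)² = 38(x - 1).
Vertex (1, -6); 4p = 38 so p = 19/2. Opens right.
Focus is p units from the vertex along the axis: (h + p, k).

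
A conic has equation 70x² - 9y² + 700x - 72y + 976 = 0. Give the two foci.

(-5 - √79, -4) and (-5 + √79, -4)

Group: 70(x² + 10x) -9(y² + 8y) = -976
Complete the square in x and y: 70(x + 5)² -9(y + 4)² = -976 + 1750 - 144 = 630
Dividing both sides by 630: (x + 5)²/9 - (y + 4)²/70 = 1
Hyperbola, center (-5, -4), transverse axis horizontal; a² = 9, b² = 70.
c² = a² + b² = 9 + 70 = 79, so c = √79.
Foci lie on the horizontal axis through the center: (h ± c, k).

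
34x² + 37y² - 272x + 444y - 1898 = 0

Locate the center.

(4, -6)

Group: 34(x² - 8x) + 37(y² + 12y) = 1898
Complete the square in x and y: 34(x - 4)² + 37(y + 6)² = 1898 + 544 + 1332 = 3774
Dividing both sides by 3774: (x - 4)²/111 + (y + 6)²/102 = 1
Ellipse with center (4, -6).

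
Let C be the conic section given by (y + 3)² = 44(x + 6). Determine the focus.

Vertex (-6, -3); 4p = 44 so p = 11. Opens right.
Focus is p units from the vertex along the axis: (h + p, k).

(5, -3)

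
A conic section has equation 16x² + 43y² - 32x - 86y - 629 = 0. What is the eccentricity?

Rearranging, 16(x² - 2x) + 43(y² - 2y) = 629.
16(x - 1)² + 43(y - 1)² = 629 + 16 + 43 = 688
Divide by 688: (x - 1)²/43 + (y - 1)²/16 = 1
Ellipse, center (1, 1), major axis horizontal; a² = 43, b² = 16.
c² = a² - b² = 27, so c = 3√3.
e = c/a = 3√3/√43 = 3√129/43.

e = 3√129/43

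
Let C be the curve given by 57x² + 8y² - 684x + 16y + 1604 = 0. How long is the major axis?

2√57

Group: 57(x² - 12x) + 8(y² + 2y) = -1604
Complete the square: 57(x - 6)² + 8(y + 1)² = -1604 + 2052 + 8 = 456
Divide by 456: (x - 6)²/8 + (y + 1)²/57 = 1
Ellipse, center (6, -1), major axis vertical; a² = 57, b² = 8.
a² = 57 so a = √57; the major axis has length 2a = 2√57.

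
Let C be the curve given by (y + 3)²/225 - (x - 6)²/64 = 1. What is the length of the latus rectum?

128/15

Center (6, -3). The positive term is the y-term, so the transverse axis is vertical; a² = 225, b² = 64.
Latus rectum length = 2b²/a = 2·64/15 = 128/15.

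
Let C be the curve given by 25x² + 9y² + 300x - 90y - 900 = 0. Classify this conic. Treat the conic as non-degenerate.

ellipse

No xy term. Coefficients of x² and y² are A = 25, C = 9.
A and C have the same sign but A ≠ C ⇒ ellipse.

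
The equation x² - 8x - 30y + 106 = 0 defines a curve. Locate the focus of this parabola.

(4, 21/2)

Only x is squared. Complete the square in x: (x - 4)² = 30(y - 3).
Vertex (4, 3); 4p = 30 so p = 15/2. Opens up.
Focus is p units from the vertex along the axis: (h, k + p).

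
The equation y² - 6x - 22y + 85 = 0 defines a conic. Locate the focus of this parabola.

Only y is squared. Complete the square in y: (y - 11)² = 6(x + 6).
Vertex (-6, 11); 4p = 6 so p = 3/2. Opens right.
Focus is p units from the vertex along the axis: (h + p, k).

(-9/2, 11)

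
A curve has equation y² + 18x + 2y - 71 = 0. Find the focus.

(-1/2, -1)

Only y is squared. Complete the square in y: (y + 1)² = -18(x - 4).
Vertex (4, -1); 4p = -18 so p = -9/2. Opens left.
Focus is p units from the vertex along the axis: (h + p, k).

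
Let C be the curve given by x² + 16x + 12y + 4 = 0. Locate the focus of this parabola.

Only x is squared. Complete the square in x: (x + 8)² = -12(y - 5).
Vertex (-8, 5); 4p = -12 so p = -3. Opens down.
Focus is p units from the vertex along the axis: (h, k + p).

(-8, 2)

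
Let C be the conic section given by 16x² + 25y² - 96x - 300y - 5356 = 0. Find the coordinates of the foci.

Rearranging, 16(x² - 6x) + 25(y² - 12y) = 5356.
16(x - 3)² + 25(y - 6)² = 5356 + 144 + 900 = 6400
Dividing both sides by 6400: (x - 3)²/400 + (y - 6)²/256 = 1
Ellipse, center (3, 6), major axis horizontal; a² = 400, b² = 256.
c² = a² - b² = 400 - 256 = 144, so c = 12.
Foci lie on the horizontal axis through the center: (h ± c, k).

(-9, 6) and (15, 6)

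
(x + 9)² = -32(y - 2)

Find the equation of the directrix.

Vertex (-9, 2); 4p = -32 so p = -8. Opens down.
Directrix is the horizontal line y = k − p = 2 − (-8) = 10.

y = 10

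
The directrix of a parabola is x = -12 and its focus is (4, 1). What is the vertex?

The vertex is the midpoint between the focus and the directrix along the axis of symmetry.
Axis is horizontal (directrix is vertical). Vertex x-coordinate = (4 + (-12))/2 = -4; y-coordinate = 1.

(-4, 1)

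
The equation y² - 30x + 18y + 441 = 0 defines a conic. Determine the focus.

Only y is squared. Complete the square in y: (y + 9)² = 30(x - 12).
Vertex (12, -9); 4p = 30 so p = 15/2. Opens right.
Focus is p units from the vertex along the axis: (h + p, k).

(39/2, -9)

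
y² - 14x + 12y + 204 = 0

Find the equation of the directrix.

Only y is squared. Complete the square in y: (y + 6)² = 14(x - 12).
Vertex (12, -6); 4p = 14 so p = 7/2. Opens right.
Directrix is the vertical line x = h − p = 12 − (7/2) = 17/2.

x = 17/2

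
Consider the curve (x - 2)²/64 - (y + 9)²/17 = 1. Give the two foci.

(-7, -9) and (11, -9)

Center (2, -9). The positive term is the x-term, so the transverse axis is horizontal; a² = 64, b² = 17.
c² = a² + b² = 64 + 17 = 81, so c = 9.
Foci lie on the horizontal axis through the center: (h ± c, k).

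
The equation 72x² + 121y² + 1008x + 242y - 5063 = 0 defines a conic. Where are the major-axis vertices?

72(x² + 14x) + 121(y² + 2y) = 5063
Complete the square: 72(x + 7)² + 121(y + 1)² = 5063 + 3528 + 121 = 8712
Divide by 8712: (x + 7)²/121 + (y + 1)²/72 = 1
Ellipse, center (-7, -1), major axis horizontal; a² = 121, b² = 72.
a = 11. Vertices at (h ± a, k).

(-18, -1) and (4, -1)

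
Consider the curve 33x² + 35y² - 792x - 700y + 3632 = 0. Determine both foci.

(12 - 2√2, 10) and (12 + 2√2, 10)

Collect terms: 33(x² - 24x) + 35(y² - 20y) = -3632
33(x - 12)² + 35(y - 10)² = -3632 + 4752 + 3500 = 4620
Divide through by 4620 to get (x - 12)²/140 + (y - 10)²/132 = 1.
Ellipse, center (12, 10), major axis horizontal; a² = 140, b² = 132.
c² = a² - b² = 140 - 132 = 8, so c = 2√2.
Foci lie on the horizontal axis through the center: (h ± c, k).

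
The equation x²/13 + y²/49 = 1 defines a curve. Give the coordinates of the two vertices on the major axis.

(0, -7) and (0, 7)

Center (0, 0). The larger denominator 49 sits under the y-term, so the major axis is vertical; a² = 49, b² = 13.
a = 7. Vertices at (h, k ± a).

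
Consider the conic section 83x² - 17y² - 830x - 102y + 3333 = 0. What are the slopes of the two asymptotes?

Group: 83(x² - 10x) -17(y² + 6y) = -3333
Complete the square in x and y: 83(x - 5)² -17(y + 3)² = -3333 + 2075 - 153 = -1411
Divide through by -1411 to get (y + 3)²/83 - (x - 5)²/17 = 1.
Hyperbola, center (5, -3), transverse axis vertical; a² = 83, b² = 17.
For a vertical hyperbola the asymptotes have slope ±a/b.
Here that is ±√83/√17 = ±√1411/17.

√1411/17 and -√1411/17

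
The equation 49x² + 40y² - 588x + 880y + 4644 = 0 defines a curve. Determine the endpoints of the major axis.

Rearranging, 49(x² - 12x) + 40(y² + 22y) = -4644.
Complete the square: 49(x - 6)² + 40(y + 11)² = -4644 + 1764 + 4840 = 1960
Divide through by 1960 to get (x - 6)²/40 + (y + 11)²/49 = 1.
Ellipse, center (6, -11), major axis vertical; a² = 49, b² = 40.
a = 7. Vertices at (h, k ± a).

(6, -18) and (6, -4)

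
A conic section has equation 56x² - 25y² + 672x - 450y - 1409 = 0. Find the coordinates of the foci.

(-15, -9) and (3, -9)

Group: 56(x² + 12x) -25(y² + 18y) = 1409
56(x + 6)² -25(y + 9)² = 1409 + 2016 - 2025 = 1400
Dividing both sides by 1400: (x + 6)²/25 - (y + 9)²/56 = 1
Hyperbola, center (-6, -9), transverse axis horizontal; a² = 25, b² = 56.
c² = a² + b² = 25 + 56 = 81, so c = 9.
Foci lie on the horizontal axis through the center: (h ± c, k).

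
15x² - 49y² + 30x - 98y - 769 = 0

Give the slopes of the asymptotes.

Group: 15(x² + 2x) -49(y² + 2y) = 769
Complete the square in x and y: 15(x + 1)² -49(y + 1)² = 769 + 15 - 49 = 735
Divide through by 735 to get (x + 1)²/49 - (y + 1)²/15 = 1.
Hyperbola, center (-1, -1), transverse axis horizontal; a² = 49, b² = 15.
For a horizontal hyperbola the asymptotes have slope ±b/a.
Here that is ±√15/7.

√15/7 and -√15/7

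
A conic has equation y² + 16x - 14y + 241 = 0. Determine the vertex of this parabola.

Only y is squared. Complete the square in y: (y - 7)² = -16(x + 12).
Vertex (-12, 7); 4p = -16 so p = -4. Opens left.

(-12, 7)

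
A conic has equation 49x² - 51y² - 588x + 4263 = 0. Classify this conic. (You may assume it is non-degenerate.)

No xy term. Coefficients of x² and y² are A = 49, C = -51.
A and C have opposite signs ⇒ hyperbola.

hyperbola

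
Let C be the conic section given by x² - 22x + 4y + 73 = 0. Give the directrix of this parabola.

y = 13

Only x is squared. Complete the square in x: (x - 11)² = -4(y - 12).
Vertex (11, 12); 4p = -4 so p = -1. Opens down.
Directrix is the horizontal line y = k − p = 12 − (-1) = 13.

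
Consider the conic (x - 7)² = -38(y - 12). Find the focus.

Vertex (7, 12); 4p = -38 so p = -19/2. Opens down.
Focus is p units from the vertex along the axis: (h, k + p).

(7, 5/2)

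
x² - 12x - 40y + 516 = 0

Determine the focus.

Only x is squared. Complete the square in x: (x - 6)² = 40(y - 12).
Vertex (6, 12); 4p = 40 so p = 10. Opens up.
Focus is p units from the vertex along the axis: (h, k + p).

(6, 22)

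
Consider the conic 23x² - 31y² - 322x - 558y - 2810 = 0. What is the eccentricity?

e = 3√186/31

Group the x- and y-terms: 23(x² - 14x) -31(y² + 18y) = 2810
23(x - 7)² -31(y + 9)² = 2810 + 1127 - 2511 = 1426
Divide through by 1426 to get (x - 7)²/62 - (y + 9)²/46 = 1.
Hyperbola, center (7, -9), transverse axis horizontal; a² = 62, b² = 46.
c² = a² + b² = 108, so c = 6√3.
e = c/a = 6√3/√62 = 3√186/31.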